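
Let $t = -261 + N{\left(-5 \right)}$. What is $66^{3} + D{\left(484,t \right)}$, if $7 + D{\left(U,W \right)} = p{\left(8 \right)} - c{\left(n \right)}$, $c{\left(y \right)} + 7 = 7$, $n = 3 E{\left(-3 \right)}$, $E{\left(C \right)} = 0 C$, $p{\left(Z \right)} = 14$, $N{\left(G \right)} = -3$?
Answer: $287503$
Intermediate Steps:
$E{\left(C \right)} = 0$
$n = 0$ ($n = 3 \cdot 0 = 0$)
$c{\left(y \right)} = 0$ ($c{\left(y \right)} = -7 + 7 = 0$)
$t = -264$ ($t = -261 - 3 = -264$)
$D{\left(U,W \right)} = 7$ ($D{\left(U,W \right)} = -7 + \left(14 - 0\right) = -7 + \left(14 + 0\right) = -7 + 14 = 7$)
$66^{3} + D{\left(484,t \right)} = 66^{3} + 7 = 287496 + 7 = 287503$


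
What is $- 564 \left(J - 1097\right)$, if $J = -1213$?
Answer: $1302840$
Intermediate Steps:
$- 564 \left(J - 1097\right) = - 564 \left(-1213 - 1097\right) = \left(-564\right) \left(-2310\right) = 1302840$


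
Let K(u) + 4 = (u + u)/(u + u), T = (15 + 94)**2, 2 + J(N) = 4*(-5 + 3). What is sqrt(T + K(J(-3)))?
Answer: sqrt(11878) ≈ 108.99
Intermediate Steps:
J(N) = -10 (J(N) = -2 + 4*(-5 + 3) = -2 + 4*(-2) = -2 - 8 = -10)
T = 11881 (T = 109**2 = 11881)
K(u) = -3 (K(u) = -4 + (u + u)/(u + u) = -4 + (2*u)/((2*u)) = -4 + (2*u)*(1/(2*u)) = -4 + 1 = -3)
sqrt(T + K(J(-3))) = sqrt(11881 - 3) = sqrt(11878)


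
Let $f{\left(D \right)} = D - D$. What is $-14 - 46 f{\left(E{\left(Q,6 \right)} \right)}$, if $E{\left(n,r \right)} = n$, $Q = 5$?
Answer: $-14$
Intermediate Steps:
$f{\left(D \right)} = 0$
$-14 - 46 f{\left(E{\left(Q,6 \right)} \right)} = -14 - 0 = -14 + 0 = -14$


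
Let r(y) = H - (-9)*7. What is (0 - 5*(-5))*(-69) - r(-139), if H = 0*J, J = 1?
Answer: -1788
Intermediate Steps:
H = 0 (H = 0*1 = 0)
r(y) = 63 (r(y) = 0 - (-9)*7 = 0 - 1*(-63) = 0 + 63 = 63)
(0 - 5*(-5))*(-69) - r(-139) = (0 - 5*(-5))*(-69) - 1*63 = (0 - 1*(-25))*(-69) - 63 = (0 + 25)*(-69) - 63 = 25*(-69) - 63 = -1725 - 63 = -1788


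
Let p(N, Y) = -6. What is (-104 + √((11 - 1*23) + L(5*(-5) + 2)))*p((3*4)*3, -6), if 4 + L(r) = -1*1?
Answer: 624 - 6*I*√17 ≈ 624.0 - 24.739*I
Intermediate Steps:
L(r) = -5 (L(r) = -4 - 1*1 = -4 - 1 = -5)
(-104 + √((11 - 1*23) + L(5*(-5) + 2)))*p((3*4)*3, -6) = (-104 + √((11 - 1*23) - 5))*(-6) = (-104 + √((11 - 23) - 5))*(-6) = (-104 + √(-12 - 5))*(-6) = (-104 + √(-17))*(-6) = (-104 + I*√17)*(-6) = 624 - 6*I*√17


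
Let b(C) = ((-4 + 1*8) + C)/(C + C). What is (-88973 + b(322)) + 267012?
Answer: 57328721/322 ≈ 1.7804e+5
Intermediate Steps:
b(C) = (4 + C)/(2*C) (b(C) = ((-4 + 8) + C)/((2*C)) = (4 + C)*(1/(2*C)) = (4 + C)/(2*C))
(-88973 + b(322)) + 267012 = (-88973 + (1/2)*(4 + 322)/322) + 267012 = (-88973 + (1/2)*(1/322)*326) + 267012 = (-88973 + 163/322) + 267012 = -28649143/322 + 267012 = 57328721/322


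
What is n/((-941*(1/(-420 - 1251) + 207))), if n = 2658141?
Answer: -4441753611/325488136 ≈ -13.646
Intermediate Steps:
n/((-941*(1/(-420 - 1251) + 207))) = 2658141/((-941*(1/(-420 - 1251) + 207))) = 2658141/((-941*(1/(-1671) + 207))) = 2658141/((-941*(-1/1671 + 207))) = 2658141/((-941*345896/1671)) = 2658141/(-325488136/1671) = 2658141*(-1671/325488136) = -4441753611/325488136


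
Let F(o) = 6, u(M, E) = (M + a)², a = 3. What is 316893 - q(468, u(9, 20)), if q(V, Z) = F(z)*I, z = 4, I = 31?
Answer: 316707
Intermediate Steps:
u(M, E) = (3 + M)² (u(M, E) = (M + 3)² = (3 + M)²)
q(V, Z) = 186 (q(V, Z) = 6*31 = 186)
316893 - q(468, u(9, 20)) = 316893 - 1*186 = 316893 - 186 = 316707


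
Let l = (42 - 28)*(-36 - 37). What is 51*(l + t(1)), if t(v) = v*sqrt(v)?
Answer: -52071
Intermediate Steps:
t(v) = v**(3/2)
l = -1022 (l = 14*(-73) = -1022)
51*(l + t(1)) = 51*(-1022 + 1**(3/2)) = 51*(-1022 + 1) = 51*(-1021) = -52071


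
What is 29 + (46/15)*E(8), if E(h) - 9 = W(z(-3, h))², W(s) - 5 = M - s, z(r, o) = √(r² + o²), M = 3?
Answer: 7151/15 - 736*√73/15 ≈ 57.508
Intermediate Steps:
z(r, o) = √(o² + r²)
W(s) = 8 - s (W(s) = 5 + (3 - s) = 8 - s)
E(h) = 9 + (8 - √(9 + h²))² (E(h) = 9 + (8 - √(h² + (-3)²))² = 9 + (8 - √(h² + 9))² = 9 + (8 - √(9 + h²))²)
29 + (46/15)*E(8) = 29 + (46/15)*(9 + (8 - √(9 + 8²))²) = 29 + (46*(1/15))*(9 + (8 - √(9 + 64))²) = 29 + 46*(9 + (8 - √73)²)/15 = 29 + (138/5 + 46*(8 - √73)²/15) = 283/5 + 46*(8 - √73)²/15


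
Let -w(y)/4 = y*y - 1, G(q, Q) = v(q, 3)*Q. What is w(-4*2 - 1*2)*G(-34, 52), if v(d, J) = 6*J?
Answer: -370656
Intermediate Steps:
G(q, Q) = 18*Q (G(q, Q) = (6*3)*Q = 18*Q)
w(y) = 4 - 4*y**2 (w(y) = -4*(y*y - 1) = -4*(y**2 - 1) = -4*(-1 + y**2) = 4 - 4*y**2)
w(-4*2 - 1*2)*G(-34, 52) = (4 - 4*(-4*2 - 1*2)**2)*(18*52) = (4 - 4*(-8 - 2)**2)*936 = (4 - 4*(-10)**2)*936 = (4 - 4*100)*936 = (4 - 400)*936 = -396*936 = -370656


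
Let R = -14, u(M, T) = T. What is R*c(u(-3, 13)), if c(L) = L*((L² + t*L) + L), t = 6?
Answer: -47320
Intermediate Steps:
c(L) = L*(L² + 7*L) (c(L) = L*((L² + 6*L) + L) = L*(L² + 7*L))
R*c(u(-3, 13)) = -14*13²*(7 + 13) = -2366*20 = -14*3380 = -47320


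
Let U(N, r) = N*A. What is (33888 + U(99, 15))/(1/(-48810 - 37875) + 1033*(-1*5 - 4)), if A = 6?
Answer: -1494536085/402955223 ≈ -3.7089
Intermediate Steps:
U(N, r) = 6*N (U(N, r) = N*6 = 6*N)
(33888 + U(99, 15))/(1/(-48810 - 37875) + 1033*(-1*5 - 4)) = (33888 + 6*99)/(1/(-48810 - 37875) + 1033*(-1*5 - 4)) = (33888 + 594)/(1/(-86685) + 1033*(-5 - 4)) = 34482/(-1/86685 + 1033*(-9)) = 34482/(-1/86685 - 9297) = 34482/(-805910446/86685) = 34482*(-86685/805910446) = -1494536085/402955223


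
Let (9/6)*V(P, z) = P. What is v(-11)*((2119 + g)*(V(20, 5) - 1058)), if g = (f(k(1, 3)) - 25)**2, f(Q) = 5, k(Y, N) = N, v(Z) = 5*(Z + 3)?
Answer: 315781840/3 ≈ 1.0526e+8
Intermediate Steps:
V(P, z) = 2*P/3
v(Z) = 15 + 5*Z (v(Z) = 5*(3 + Z) = 15 + 5*Z)
g = 400 (g = (5 - 25)**2 = (-20)**2 = 400)
v(-11)*((2119 + g)*(V(20, 5) - 1058)) = (15 + 5*(-11))*((2119 + 400)*((2/3)*20 - 1058)) = (15 - 55)*(2519*(40/3 - 1058)) = -100760*(-3134)/3 = -40*(-7894546/3) = 315781840/3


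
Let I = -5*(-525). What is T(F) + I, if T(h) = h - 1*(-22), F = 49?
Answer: 2696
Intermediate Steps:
I = 2625
T(h) = 22 + h (T(h) = h + 22 = 22 + h)
T(F) + I = (22 + 49) + 2625 = 71 + 2625 = 2696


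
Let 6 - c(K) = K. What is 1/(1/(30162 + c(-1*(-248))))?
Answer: 29920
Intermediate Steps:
c(K) = 6 - K
1/(1/(30162 + c(-1*(-248)))) = 1/(1/(30162 + (6 - (-1)*(-248)))) = 1/(1/(30162 + (6 - 1*248))) = 1/(1/(30162 + (6 - 248))) = 1/(1/(30162 - 242)) = 1/(1/29920) = 29920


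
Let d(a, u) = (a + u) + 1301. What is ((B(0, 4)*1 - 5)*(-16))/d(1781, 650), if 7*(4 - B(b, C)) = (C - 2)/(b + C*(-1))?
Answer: 26/6531 ≈ 0.0039810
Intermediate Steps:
B(b, C) = 4 - (-2 + C)/(7*(b - C)) (B(b, C) = 4 - (C - 2)/(7*(b + C*(-1))) = 4 - (-2 + C)/(7*(b - C)))
d(a, u) = 1301 + a + u
((B(0, 4)*1 - 5)*(-16))/d(1781, 650) = ((((-2 - 28*0 + 29*4)/(7*(4 - 1*0)))*1 - 5)*(-16))/(1301 + 1781 + 650) = ((((-2 + 0 + 116)/(7*(4 + 0)))*1 - 5)*(-16))/3732 = ((((⅐)*114/4)*1 - 5)*(-16))*(1/3732) = ((((⅐)*(¼)*114)*1 - 5)*(-16))*(1/3732) = (((57/14)*1 - 5)*(-16))*(1/3732) = ((57/14 - 5)*(-16))*(1/3732) = -13/14*(-16)*(1/3732) = (104/7)*(1/3732) = 26/6531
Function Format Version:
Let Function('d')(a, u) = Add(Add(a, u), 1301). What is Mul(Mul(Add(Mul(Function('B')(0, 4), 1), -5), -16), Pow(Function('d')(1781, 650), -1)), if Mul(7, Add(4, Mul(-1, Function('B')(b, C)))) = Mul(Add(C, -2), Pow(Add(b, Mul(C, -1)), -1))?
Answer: Rational(26, 6531) ≈ 0.0039810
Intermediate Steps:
Function('B')(b, C) = Add(4, Mul(Rational(-1, 7), Pow(Add(b, Mul(-1, C)), -1), Add(-2, C))) (Function('B')(b, C) = Add(4, Mul(Rational(-1, 7), Mul(Add(C, -2), Pow(Add(b, Mul(C, -1)), -1)))) = Add(4, Mul(Rational(-1, 7), Mul(Add(-2, C), Pow(Add(b, Mul(-1, C)), -1)))) = Add(4, Mul(Rational(-1, 7), Mul(Pow(Add(b, Mul(-1, C)), -1), Add(-2, C)))) = Add(4, Mul(Rational(-1, 7), Pow(Add(b, Mul(-1, C)), -1), Add(-2, C))))
Function('d')(a, u) = Add(1301, a, u)
Mul(Mul(Add(Mul(Function('B')(0, 4), 1), -5), -16), Pow(Function('d')(1781, 650), -1)) = Mul(Mul(Add(Mul(Mul(Rational(1, 7), Pow(Add(4, Mul(-1, 0)), -1), Add(-2, Mul(-28, 0), Mul(29, 4))), 1), -5), -16), Pow(Add(1301, 1781, 650), -1)) = Mul(Mul(Add(Mul(Mul(Rational(1, 7), Pow(Add(4, 0), -1), Add(-2, 0, 116)), 1), -5), -16), Pow(3732, -1)) = Mul(Mul(Add(Mul(Mul(Rational(1, 7), Pow(4, -1), 114), 1), -5), -16), Rational(1, 3732)) = Mul(Mul(Add(Mul(Mul(Rational(1, 7), Rational(1, 4), 114), 1), -5), -16), Rational(1, 3732)) = Mul(Mul(Add(Mul(Rational(57, 14), 1), -5), -16), Rational(1, 3732)) = Mul(Mul(Add(Rational(57, 14), -5), -16), Rational(1, 3732)) = Mul(Mul(Rational(-13, 14), -16), Rational(1, 3732)) = Mul(Rational(104, 7), Rational(1, 3732)) = Rational(26, 6531)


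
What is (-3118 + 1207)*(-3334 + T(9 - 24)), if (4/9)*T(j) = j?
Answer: 25743081/4 ≈ 6.4358e+6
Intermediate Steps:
T(j) = 9*j/4
(-3118 + 1207)*(-3334 + T(9 - 24)) = (-3118 + 1207)*(-3334 + 9*(9 - 24)/4) = -1911*(-3334 + (9/4)*(-15)) = -1911*(-3334 - 135/4) = -1911*(-13471/4) = 25743081/4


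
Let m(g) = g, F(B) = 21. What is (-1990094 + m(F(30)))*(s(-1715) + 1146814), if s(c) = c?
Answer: -2278830602227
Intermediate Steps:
(-1990094 + m(F(30)))*(s(-1715) + 1146814) = (-1990094 + 21)*(-1715 + 1146814) = -1990073*1145099 = -2278830602227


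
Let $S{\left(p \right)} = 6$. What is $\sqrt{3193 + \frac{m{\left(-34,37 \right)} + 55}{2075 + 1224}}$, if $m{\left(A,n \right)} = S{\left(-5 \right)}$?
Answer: $\frac{2 \sqrt{8687725158}}{3299} \approx 56.507$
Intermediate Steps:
$m{\left(A,n \right)} = 6$
$\sqrt{3193 + \frac{m{\left(-34,37 \right)} + 55}{2075 + 1224}} = \sqrt{3193 + \frac{6 + 55}{2075 + 1224}} = \sqrt{3193 + \frac{61}{3299}} = \sqrt{\frac{10533768}{3299}} = \frac{2 \sqrt{8687725158}}{3299}$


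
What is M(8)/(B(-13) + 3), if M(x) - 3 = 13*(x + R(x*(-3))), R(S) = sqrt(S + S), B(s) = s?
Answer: -107/10 - 26*I*sqrt(3)/5 ≈ -10.7 - 9.0067*I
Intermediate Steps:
R(S) = sqrt(2)*sqrt(S) (R(S) = sqrt(2*S) = sqrt(2)*sqrt(S))
M(x) = 3 + 13*x + 13*sqrt(6)*sqrt(-x) (M(x) = 3 + 13*(x + sqrt(2)*sqrt(x*(-3))) = 3 + 13*(x + sqrt(2)*sqrt(-3*x)) = 3 + 13*(x + sqrt(2)*(sqrt(3)*sqrt(-x))) = 3 + 13*(x + sqrt(6)*sqrt(-x)) = 3 + (13*x + 13*sqrt(6)*sqrt(-x)) = 3 + 13*x + 13*sqrt(6)*sqrt(-x))
M(8)/(B(-13) + 3) = (3 + 13*8 + 13*sqrt(6)*sqrt(-1*8))/(-13 + 3) = (3 + 104 + 13*sqrt(6)*sqrt(-8))/(-10) = -(3 + 104 + 13*sqrt(6)*(2*I*sqrt(2)))/10 = -(3 + 104 + 52*I*sqrt(3))/10 = -(107 + 52*I*sqrt(3))/10 = -107/10 - 26*I*sqrt(3)/5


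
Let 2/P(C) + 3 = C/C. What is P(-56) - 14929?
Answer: -14930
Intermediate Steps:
P(C) = -1 (P(C) = 2/(-3 + C/C) = 2/(-3 + 1) = 2/(-2) = 2*(-½) = -1)
P(-56) - 14929 = -1 - 14929 = -14930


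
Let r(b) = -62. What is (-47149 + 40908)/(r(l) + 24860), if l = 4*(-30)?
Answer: -6241/24798 ≈ -0.25167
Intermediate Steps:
l = -120
(-47149 + 40908)/(r(l) + 24860) = (-47149 + 40908)/(-62 + 24860) = -6241/24798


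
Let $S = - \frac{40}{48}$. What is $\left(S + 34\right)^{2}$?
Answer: $\frac{39601}{36} \approx 1100.0$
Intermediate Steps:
$S = - \frac{5}{6}$ ($S = \left(-40\right) \frac{1}{48} = - \frac{5}{6} \approx -0.83333$)
$\left(S + 34\right)^{2} = \left(- \frac{5}{6} + 34\right)^{2} = \left(\frac{199}{6}\right)^{2} = \frac{39601}{36}$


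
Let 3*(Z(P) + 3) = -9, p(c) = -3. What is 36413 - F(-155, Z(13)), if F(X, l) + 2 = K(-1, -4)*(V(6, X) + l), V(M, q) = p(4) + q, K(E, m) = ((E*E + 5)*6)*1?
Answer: 42319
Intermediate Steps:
Z(P) = -6 (Z(P) = -3 + (1/3)*(-9) = -3 - 3 = -6)
K(E, m) = 30 + 6*E**2 (K(E, m) = ((E**2 + 5)*6)*1 = ((5 + E**2)*6)*1 = (30 + 6*E**2)*1 = 30 + 6*E**2)
V(M, q) = -3 + q
F(X, l) = -110 + 36*X + 36*l (F(X, l) = -2 + (30 + 6*(-1)**2)*((-3 + X) + l) = -2 + (30 + 6*1)*(-3 + X + l) = -2 + (30 + 6)*(-3 + X + l) = -2 + 36*(-3 + X + l) = -2 + (-108 + 36*X + 36*l) = -110 + 36*X + 36*l)
36413 - F(-155, Z(13)) = 36413 - (-110 + 36*(-155) + 36*(-6)) = 36413 - (-110 - 5580 - 216) = 36413 - 1*(-5906) = 36413 + 5906 = 42319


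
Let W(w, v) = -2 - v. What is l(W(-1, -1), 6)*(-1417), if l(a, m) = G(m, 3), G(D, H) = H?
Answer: -4251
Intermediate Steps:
l(a, m) = 3
l(W(-1, -1), 6)*(-1417) = 3*(-1417) = -4251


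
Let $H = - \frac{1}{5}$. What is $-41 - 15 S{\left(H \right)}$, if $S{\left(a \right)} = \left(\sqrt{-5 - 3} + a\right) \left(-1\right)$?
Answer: $-44 + 30 i \sqrt{2} \approx -44.0 + 42.426 i$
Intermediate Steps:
$H = - \frac{1}{5}$ ($H = \left(-1\right) \frac{1}{5} = - \frac{1}{5} \approx -0.2$)
$S{\left(a \right)} = - a - 2 i \sqrt{2}$ ($S{\left(a \right)} = \left(\sqrt{-8} + a\right) \left(-1\right) = \left(2 i \sqrt{2} + a\right) \left(-1\right) = \left(a + 2 i \sqrt{2}\right) \left(-1\right) = - a - 2 i \sqrt{2}$)
$-41 - 15 S{\left(H \right)} = -41 - 15 \left(\left(-1\right) \left(- \frac{1}{5}\right) - 2 i \sqrt{2}\right) = -41 - 15 \left(\frac{1}{5} - 2 i \sqrt{2}\right) = -41 - \left(3 - 30 i \sqrt{2}\right) = -44 + 30 i \sqrt{2}$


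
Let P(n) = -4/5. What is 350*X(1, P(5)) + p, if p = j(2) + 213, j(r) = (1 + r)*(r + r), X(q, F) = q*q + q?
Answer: 925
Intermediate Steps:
P(n) = -4/5 (P(n) = -4*1/5 = -4/5)
X(q, F) = q + q**2 (X(q, F) = q**2 + q = q + q**2)
j(r) = 2*r*(1 + r) (j(r) = (1 + r)*(2*r) = 2*r*(1 + r))
p = 225 (p = 2*2*(1 + 2) + 213 = 2*2*3 + 213 = 12 + 213 = 225)
350*X(1, P(5)) + p = 350*(1*(1 + 1)) + 225 = 350*(1*2) + 225 = 350*2 + 225 = 700 + 225 = 925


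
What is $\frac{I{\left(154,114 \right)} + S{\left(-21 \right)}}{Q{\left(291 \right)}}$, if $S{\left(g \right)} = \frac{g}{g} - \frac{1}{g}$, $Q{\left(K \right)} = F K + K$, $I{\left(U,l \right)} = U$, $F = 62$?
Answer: $\frac{3256}{384993} \approx 0.0084573$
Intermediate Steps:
$Q{\left(K \right)} = 63 K$ ($Q{\left(K \right)} = 62 K + K = 63 K$)
$S{\left(g \right)} = 1 - \frac{1}{g}$
$\frac{I{\left(154,114 \right)} + S{\left(-21 \right)}}{Q{\left(291 \right)}} = \frac{154 + \frac{-1 - 21}{-21}}{63 \cdot 291} = \frac{154 - - \frac{22}{21}}{18333} = \left(154 + \frac{22}{21}\right) \frac{1}{18333} = \frac{3256}{21} \cdot \frac{1}{18333} = \frac{3256}{384993}$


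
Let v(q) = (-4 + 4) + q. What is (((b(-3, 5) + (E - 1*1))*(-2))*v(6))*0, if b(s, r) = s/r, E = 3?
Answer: 0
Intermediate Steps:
v(q) = q (v(q) = 0 + q = q)
(((b(-3, 5) + (E - 1*1))*(-2))*v(6))*0 = (((-3/5 + (3 - 1*1))*(-2))*6)*0 = (((-3*⅕ + (3 - 1))*(-2))*6)*0 = (((-⅗ + 2)*(-2))*6)*0 = (((7/5)*(-2))*6)*0 = -14/5*6*0 = -84/5*0 = 0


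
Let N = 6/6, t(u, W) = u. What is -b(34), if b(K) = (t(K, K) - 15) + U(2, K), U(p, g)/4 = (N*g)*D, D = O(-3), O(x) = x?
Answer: 389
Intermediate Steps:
N = 1 (N = 6*(⅙) = 1)
D = -3
U(p, g) = -12*g (U(p, g) = 4*((1*g)*(-3)) = 4*(g*(-3)) = 4*(-3*g) = -12*g)
b(K) = -15 - 11*K (b(K) = (K - 15) - 12*K = (-15 + K) - 12*K = -15 - 11*K)
-b(34) = -(-15 - 11*34) = -(-15 - 374) = -1*(-389) = 389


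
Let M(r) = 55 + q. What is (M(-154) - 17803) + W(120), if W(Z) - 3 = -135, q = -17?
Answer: -17897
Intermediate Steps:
M(r) = 38 (M(r) = 55 - 17 = 38)
W(Z) = -132 (W(Z) = 3 - 135 = -132)
(M(-154) - 17803) + W(120) = (38 - 17803) - 132 = -17765 - 132 = -17897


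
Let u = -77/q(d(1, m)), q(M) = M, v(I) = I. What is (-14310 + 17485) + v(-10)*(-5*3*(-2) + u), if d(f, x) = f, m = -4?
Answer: 3645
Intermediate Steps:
u = -77 (u = -77/1 = -77*1 = -77)
(-14310 + 17485) + v(-10)*(-5*3*(-2) + u) = (-14310 + 17485) - 10*(-5*3*(-2) - 77) = 3175 - 10*(-15*(-2) - 77) = 3175 - 10*(30 - 77) = 3175 - 10*(-47) = 3175 + 470 = 3645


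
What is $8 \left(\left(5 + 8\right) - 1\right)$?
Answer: $96$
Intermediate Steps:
$8 \left(\left(5 + 8\right) - 1\right) = 8 \left(13 - 1\right) = 8 \cdot 12 = 96$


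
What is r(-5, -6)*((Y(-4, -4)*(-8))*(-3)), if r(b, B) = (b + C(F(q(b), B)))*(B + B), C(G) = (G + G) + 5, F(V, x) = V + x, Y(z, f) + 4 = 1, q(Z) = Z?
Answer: -19008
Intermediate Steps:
Y(z, f) = -3 (Y(z, f) = -4 + 1 = -3)
C(G) = 5 + 2*G (C(G) = 2*G + 5 = 5 + 2*G)
r(b, B) = 2*B*(5 + 2*B + 3*b) (r(b, B) = (b + (5 + 2*(b + B)))*(B + B) = (b + (5 + 2*(B + b)))*(2*B) = (b + (5 + (2*B + 2*b)))*(2*B) = (b + (5 + 2*B + 2*b))*(2*B) = (5 + 2*B + 3*b)*(2*B) = 2*B*(5 + 2*B + 3*b))
r(-5, -6)*((Y(-4, -4)*(-8))*(-3)) = (2*(-6)*(5 + 2*(-6) + 3*(-5)))*(-3*(-8)*(-3)) = (2*(-6)*(5 - 12 - 15))*(24*(-3)) = (2*(-6)*(-22))*(-72) = 264*(-72) = -19008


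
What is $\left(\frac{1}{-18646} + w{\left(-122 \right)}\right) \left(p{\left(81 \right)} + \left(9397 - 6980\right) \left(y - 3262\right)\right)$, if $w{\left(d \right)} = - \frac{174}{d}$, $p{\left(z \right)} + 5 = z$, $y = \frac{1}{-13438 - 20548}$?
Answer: $- \frac{7125498353059925}{633702956} \approx -1.1244 \cdot 10^{7}$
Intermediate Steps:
$y = - \frac{1}{33986}$ ($y = \frac{1}{-33986} = - \frac{1}{33986} \approx -2.9424 \cdot 10^{-5}$)
$p{\left(z \right)} = -5 + z$
$\left(\frac{1}{-18646} + w{\left(-122 \right)}\right) \left(p{\left(81 \right)} + \left(9397 - 6980\right) \left(y - 3262\right)\right) = \left(\frac{1}{-18646} - \frac{174}{-122}\right) \left(\left(-5 + 81\right) + \left(9397 - 6980\right) \left(- \frac{1}{33986} - 3262\right)\right) = \left(- \frac{1}{18646} - - \frac{87}{61}\right) \left(76 + 2417 \left(- \frac{110862333}{33986}\right)\right) = \left(- \frac{1}{18646} + \frac{87}{61}\right) \left(76 - \frac{267954258861}{33986}\right) = \frac{1622141}{1137406} \left(- \frac{267951675925}{33986}\right) = - \frac{7125498353059925}{633702956}$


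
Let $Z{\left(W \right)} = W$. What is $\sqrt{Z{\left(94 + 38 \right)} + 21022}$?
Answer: $\sqrt{21154} \approx 145.44$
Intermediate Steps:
$\sqrt{Z{\left(94 + 38 \right)} + 21022} = \sqrt{\left(94 + 38\right) + 21022} = \sqrt{132 + 21022} = \sqrt{21154}$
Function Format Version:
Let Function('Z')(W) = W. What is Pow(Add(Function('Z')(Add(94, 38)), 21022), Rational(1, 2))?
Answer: Pow(21154, Rational(1, 2)) ≈ 145.44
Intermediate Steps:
Pow(Add(Function('Z')(Add(94, 38)), 21022), Rational(1, 2)) = Pow(Add(Add(94, 38), 21022), Rational(1, 2)) = Pow(Add(132, 21022), Rational(1, 2)) = Pow(21154, Rational(1, 2))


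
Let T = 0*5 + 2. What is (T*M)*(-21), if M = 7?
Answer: -294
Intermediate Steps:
T = 2 (T = 0 + 2 = 2)
(T*M)*(-21) = (2*7)*(-21) = 14*(-21) = -294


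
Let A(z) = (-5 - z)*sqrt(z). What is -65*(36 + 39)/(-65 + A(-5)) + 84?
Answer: 0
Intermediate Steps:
A(z) = sqrt(z)*(-5 - z)
-65*(36 + 39)/(-65 + A(-5)) + 84 = -65*(36 + 39)/(-65 + sqrt(-5)*(-5 - 1*(-5))) + 84 = -4875/(-65 + (I*sqrt(5))*(-5 + 5)) + 84 = -4875/(-65 + (I*sqrt(5))*0) + 84 = -4875/(-65 + 0) + 84 = -4875/(-65) + 84 = -4875*(-1)/65 + 84 = -65*(-15/13) + 84 = 75 + 84 = 159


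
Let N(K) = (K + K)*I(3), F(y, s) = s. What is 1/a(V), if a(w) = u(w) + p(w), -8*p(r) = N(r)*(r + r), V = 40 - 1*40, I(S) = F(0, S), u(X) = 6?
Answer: 1/6 ≈ 0.16667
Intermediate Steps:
I(S) = S
N(K) = 6*K (N(K) = (K + K)*3 = (2*K)*3 = 6*K)
V = 0 (V = 40 - 40 = 0)
p(r) = -3*r**2/2 (p(r) = -6*r*(r + r)/8 = -6*r*2*r/8 = -3*r**2/2)
a(w) = 6 - 3*w**2/2
1/a(V) = 1/(6 - 3/2*0**2) = 1/(6 - 3/2*0) = 1/(6 + 0) = 1/6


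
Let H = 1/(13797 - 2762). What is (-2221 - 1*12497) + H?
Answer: -162413129/11035 ≈ -14718.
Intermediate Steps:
H = 1/11035 ≈ 9.0621e-5
(-2221 - 1*12497) + H = (-2221 - 1*12497) + 1/11035 = (-2221 - 12497) + 1/11035 = -14718 + 1/11035 = -162413129/11035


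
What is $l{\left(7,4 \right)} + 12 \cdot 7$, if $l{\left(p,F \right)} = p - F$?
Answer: $87$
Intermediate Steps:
$l{\left(7,4 \right)} + 12 \cdot 7 = \left(7 - 4\right) + 12 \cdot 7 = \left(7 - 4\right) + 84 = 3 + 84 = 87$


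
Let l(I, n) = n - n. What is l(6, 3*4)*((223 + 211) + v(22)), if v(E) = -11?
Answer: 0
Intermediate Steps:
l(I, n) = 0
l(6, 3*4)*((223 + 211) + v(22)) = 0*((223 + 211) - 11) = 0*(434 - 11) = 0*423 = 0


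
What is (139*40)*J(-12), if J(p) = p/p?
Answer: 5560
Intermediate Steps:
J(p) = 1
(139*40)*J(-12) = (139*40)*1 = 5560*1 = 5560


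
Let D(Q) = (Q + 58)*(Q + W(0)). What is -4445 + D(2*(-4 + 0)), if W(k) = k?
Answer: -4845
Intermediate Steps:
D(Q) = Q*(58 + Q) (D(Q) = (Q + 58)*(Q + 0) = (58 + Q)*Q = Q*(58 + Q))
-4445 + D(2*(-4 + 0)) = -4445 + (2*(-4 + 0))*(58 + 2*(-4 + 0)) = -4445 + (2*(-4))*(58 + 2*(-4)) = -4445 - 8*(58 - 8) = -4445 - 8*50 = -4445 - 400 = -4845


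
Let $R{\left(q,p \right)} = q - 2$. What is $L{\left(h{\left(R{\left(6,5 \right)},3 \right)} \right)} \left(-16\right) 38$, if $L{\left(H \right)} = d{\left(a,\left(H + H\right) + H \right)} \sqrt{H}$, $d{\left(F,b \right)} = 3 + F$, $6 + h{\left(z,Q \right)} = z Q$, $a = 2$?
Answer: $- 3040 \sqrt{6} \approx -7446.4$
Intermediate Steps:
$R{\left(q,p \right)} = -2 + q$
$h{\left(z,Q \right)} = -6 + Q z$ ($h{\left(z,Q \right)} = -6 + z Q = -6 + Q z$)
$L{\left(H \right)} = 5 \sqrt{H}$ ($L{\left(H \right)} = \left(3 + 2\right) \sqrt{H} = 5 \sqrt{H}$)
$L{\left(h{\left(R{\left(6,5 \right)},3 \right)} \right)} \left(-16\right) 38 = 5 \sqrt{-6 + 3 \left(-2 + 6\right)} \left(-16\right) 38 = 5 \sqrt{-6 + 3 \cdot 4} \left(-16\right) 38 = 5 \sqrt{-6 + 12} \left(-16\right) 38 = 5 \sqrt{6} \left(-16\right) 38 = - 80 \sqrt{6} \cdot 38 = - 3040 \sqrt{6}$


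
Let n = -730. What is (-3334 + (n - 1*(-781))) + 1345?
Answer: -1938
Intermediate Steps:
(-3334 + (n - 1*(-781))) + 1345 = (-3334 + (-730 - 1*(-781))) + 1345 = (-3334 + (-730 + 781)) + 1345 = (-3334 + 51) + 1345 = -3283 + 1345 = -1938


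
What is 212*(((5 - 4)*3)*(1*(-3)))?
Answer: -1908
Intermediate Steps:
212*(((5 - 4)*3)*(1*(-3))) = 212*((1*3)*(-3)) = 212*(3*(-3)) = 212*(-9) = -1908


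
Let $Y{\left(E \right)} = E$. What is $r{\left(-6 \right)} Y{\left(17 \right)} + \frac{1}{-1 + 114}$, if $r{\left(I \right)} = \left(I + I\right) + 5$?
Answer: $- \frac{13446}{113} \approx -118.99$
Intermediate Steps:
$r{\left(I \right)} = 5 + 2 I$ ($r{\left(I \right)} = 2 I + 5 = 5 + 2 I$)
$r{\left(-6 \right)} Y{\left(17 \right)} + \frac{1}{-1 + 114} = \left(5 + 2 \left(-6\right)\right) 17 + \frac{1}{-1 + 114} = \left(5 - 12\right) 17 + \frac{1}{113} = \left(-7\right) 17 + \frac{1}{113} = -119 + \frac{1}{113} = - \frac{13446}{113}$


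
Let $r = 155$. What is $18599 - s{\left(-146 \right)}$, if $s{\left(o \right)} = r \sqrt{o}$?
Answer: $18599 - 155 i \sqrt{146} \approx 18599.0 - 1872.9 i$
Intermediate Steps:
$s{\left(o \right)} = 155 \sqrt{o}$
$18599 - s{\left(-146 \right)} = 18599 - 155 \sqrt{-146} = 18599 - 155 i \sqrt{146}$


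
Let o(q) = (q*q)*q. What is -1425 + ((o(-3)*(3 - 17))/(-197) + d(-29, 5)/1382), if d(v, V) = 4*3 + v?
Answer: -388487695/272254 ≈ -1426.9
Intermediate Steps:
o(q) = q³ (o(q) = q²*q = q³)
d(v, V) = 12 + v
-1425 + ((o(-3)*(3 - 17))/(-197) + d(-29, 5)/1382) = -1425 + (((-3)³*(3 - 17))/(-197) + (12 - 29)/1382) = -1425 + (-27*(-14)*(-1/197) - 17*1/1382) = -1425 + (378*(-1/197) - 17/1382) = -1425 + (-378/197 - 17/1382) = -1425 - 525745/272254 = -388487695/272254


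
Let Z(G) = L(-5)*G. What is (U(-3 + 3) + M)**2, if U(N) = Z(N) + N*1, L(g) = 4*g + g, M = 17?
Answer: 289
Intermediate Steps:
L(g) = 5*g
Z(G) = -25*G (Z(G) = (5*(-5))*G = -25*G)
U(N) = -24*N (U(N) = -25*N + N*1 = -25*N + N = -24*N)
(U(-3 + 3) + M)**2 = (-24*(-3 + 3) + 17)**2 = (-24*0 + 17)**2 = (0 + 17)**2 = 17**2 = 289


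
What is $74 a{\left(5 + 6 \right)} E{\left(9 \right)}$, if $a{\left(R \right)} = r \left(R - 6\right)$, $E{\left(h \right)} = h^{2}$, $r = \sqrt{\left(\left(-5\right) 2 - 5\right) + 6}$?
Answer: $89910 i \approx 89910.0 i$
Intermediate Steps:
$r = 3 i$ ($r = \sqrt{\left(-10 - 5\right) + 6} = \sqrt{-15 + 6} = \sqrt{-9} = 3 i \approx 3.0 i$)
$a{\left(R \right)} = 3 i \left(-6 + R\right)$ ($a{\left(R \right)} = 3 i \left(R - 6\right) = 3 i \left(-6 + R\right)$)
$74 a{\left(5 + 6 \right)} E{\left(9 \right)} = 74 \cdot 3 i \left(-6 + \left(5 + 6\right)\right) 9^{2} = 74 \cdot 3 i \left(-6 + 11\right) 81 = 74 \cdot 3 i 5 \cdot 81 = 74 \cdot 15 i 81 = 1110 i 81 = 89910 i$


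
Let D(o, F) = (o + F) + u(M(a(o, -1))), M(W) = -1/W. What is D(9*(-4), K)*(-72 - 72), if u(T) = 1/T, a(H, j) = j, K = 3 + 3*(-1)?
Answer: 5040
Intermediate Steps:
K = 0 (K = 3 - 3 = 0)
u(T) = 1/T
D(o, F) = 1 + F + o (D(o, F) = (o + F) + 1/(-1/(-1)) = (F + o) + 1/(-1*(-1)) = (F + o) + 1/1 = (F + o) + 1 = 1 + F + o)
D(9*(-4), K)*(-72 - 72) = (1 + 0 + 9*(-4))*(-72 - 72) = (1 + 0 - 36)*(-144) = -35*(-144) = 5040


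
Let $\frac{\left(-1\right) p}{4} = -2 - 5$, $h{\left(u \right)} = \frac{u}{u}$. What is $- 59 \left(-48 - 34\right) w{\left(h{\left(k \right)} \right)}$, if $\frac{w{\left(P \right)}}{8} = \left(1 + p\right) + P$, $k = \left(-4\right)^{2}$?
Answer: $1161120$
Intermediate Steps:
$k = 16$
$h{\left(u \right)} = 1$
$p = 28$ ($p = - 4 \left(-2 - 5\right) = \left(-4\right) \left(-7\right) = 28$)
$w{\left(P \right)} = 232 + 8 P$ ($w{\left(P \right)} = 8 \left(\left(1 + 28\right) + P\right) = 8 \left(29 + P\right) = 232 + 8 P$)
$- 59 \left(-48 - 34\right) w{\left(h{\left(k \right)} \right)} = - 59 \left(-48 - 34\right) \left(232 + 8 \cdot 1\right) = - 59 \left(-48 - 34\right) \left(232 + 8\right) = \left(-59\right) \left(-82\right) 240 = 4838 \cdot 240 = 1161120$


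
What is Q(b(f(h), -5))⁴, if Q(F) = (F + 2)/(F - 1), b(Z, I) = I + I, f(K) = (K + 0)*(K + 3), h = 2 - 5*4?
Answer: 4096/14641 ≈ 0.27976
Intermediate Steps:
h = -18 (h = 2 - 20 = -18)
f(K) = K*(3 + K)
b(Z, I) = 2*I
Q(F) = (2 + F)/(-1 + F)
Q(b(f(h), -5))⁴ = ((2 + 2*(-5))/(-1 + 2*(-5)))⁴ = ((2 - 10)/(-1 - 10))⁴ = (-8/(-11))⁴ = (-1/11*(-8))⁴ = (8/11)⁴ = 4096/14641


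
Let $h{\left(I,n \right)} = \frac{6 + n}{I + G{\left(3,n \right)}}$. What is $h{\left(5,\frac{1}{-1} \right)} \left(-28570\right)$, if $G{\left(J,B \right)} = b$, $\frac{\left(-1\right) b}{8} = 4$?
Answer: $\frac{142850}{27} \approx 5290.7$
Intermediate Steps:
$b = -32$ ($b = \left(-8\right) 4 = -32$)
$G{\left(J,B \right)} = -32$
$h{\left(I,n \right)} = \frac{6 + n}{-32 + I}$ ($h{\left(I,n \right)} = \frac{6 + n}{I - 32} = \frac{6 + n}{-32 + I}$)
$h{\left(5,\frac{1}{-1} \right)} \left(-28570\right) = \frac{6 + \frac{1}{-1}}{-32 + 5} \left(-28570\right) = \frac{6 - 1}{-27} \left(-28570\right) = \left(- \frac{1}{27}\right) 5 \left(-28570\right) = \left(- \frac{5}{27}\right) \left(-28570\right) = \frac{142850}{27}$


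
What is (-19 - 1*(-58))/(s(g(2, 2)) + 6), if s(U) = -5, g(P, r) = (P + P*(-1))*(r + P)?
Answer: 39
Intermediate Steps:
g(P, r) = 0 (g(P, r) = (P - P)*(P + r) = 0*(P + r) = 0)
(-19 - 1*(-58))/(s(g(2, 2)) + 6) = (-19 - 1*(-58))/(-5 + 6) = (-19 + 58)/1 = 39*1 = 39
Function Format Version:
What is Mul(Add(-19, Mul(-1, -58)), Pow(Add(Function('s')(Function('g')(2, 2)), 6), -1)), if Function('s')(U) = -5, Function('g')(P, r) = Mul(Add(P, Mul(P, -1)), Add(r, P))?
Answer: 39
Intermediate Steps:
Function('g')(P, r) = 0 (Function('g')(P, r) = Mul(Add(P, Mul(-1, P)), Add(P, r)) = Mul(0, Add(P, r)) = 0)
Mul(Add(-19, Mul(-1, -58)), Pow(Add(Function('s')(Function('g')(2, 2)), 6), -1)) = Mul(Add(-19, Mul(-1, -58)), Pow(Add(-5, 6), -1)) = Mul(Add(-19, 58), Pow(1, -1)) = Mul(39, 1) = 39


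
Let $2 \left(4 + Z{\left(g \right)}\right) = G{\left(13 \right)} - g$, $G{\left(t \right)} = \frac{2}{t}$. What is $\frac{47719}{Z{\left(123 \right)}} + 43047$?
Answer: $\frac{10283179}{243} \approx 42318.0$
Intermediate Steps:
$Z{\left(g \right)} = - \frac{51}{13} - \frac{g}{2}$ ($Z{\left(g \right)} = -4 + \frac{\frac{2}{13} - g}{2} = -4 - \left(- \frac{1}{13} + \frac{g}{2}\right) = - \frac{51}{13} - \frac{g}{2}$)
$\frac{47719}{Z{\left(123 \right)}} + 43047 = \frac{47719}{- \frac{51}{13} - \frac{123}{2}} + 43047 = \frac{47719}{- \frac{1701}{26}} + 43047 = 47719 \left(- \frac{26}{1701}\right) + 43047 = - \frac{177242}{243} + 43047 = \frac{10283179}{243}$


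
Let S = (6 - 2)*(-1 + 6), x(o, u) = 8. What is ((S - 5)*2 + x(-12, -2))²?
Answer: 1444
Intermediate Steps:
S = 20 (S = 4*5 = 20)
((S - 5)*2 + x(-12, -2))² = ((20 - 5)*2 + 8)² = (15*2 + 8)² = (30 + 8)² = 38² = 1444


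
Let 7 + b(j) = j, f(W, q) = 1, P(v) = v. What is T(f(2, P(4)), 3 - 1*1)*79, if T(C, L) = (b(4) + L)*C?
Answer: -79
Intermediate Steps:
b(j) = -7 + j
T(C, L) = C*(-3 + L) (T(C, L) = ((-7 + 4) + L)*C = (-3 + L)*C = C*(-3 + L))
T(f(2, P(4)), 3 - 1*1)*79 = (1*(-3 + (3 - 1*1)))*79 = (1*(-3 + (3 - 1)))*79 = (1*(-3 + 2))*79 = (1*(-1))*79 = -1*79 = -79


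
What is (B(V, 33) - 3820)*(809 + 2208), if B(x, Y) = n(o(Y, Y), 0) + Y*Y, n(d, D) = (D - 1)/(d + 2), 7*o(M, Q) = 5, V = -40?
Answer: -156570232/19 ≈ -8.2405e+6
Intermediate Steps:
o(M, Q) = 5/7 (o(M, Q) = (⅐)*5 = 5/7)
n(d, D) = (-1 + D)/(2 + d)
B(x, Y) = -7/19 + Y² (B(x, Y) = (-1 + 0)/(2 + 5/7) + Y*Y = -1/(19/7) + Y² = (7/19)*(-1) + Y² = -7/19 + Y²)
(B(V, 33) - 3820)*(809 + 2208) = ((-7/19 + 33²) - 3820)*(809 + 2208) = ((-7/19 + 1089) - 3820)*3017 = (20684/19 - 3820)*3017 = -51896/19*3017 = -156570232/19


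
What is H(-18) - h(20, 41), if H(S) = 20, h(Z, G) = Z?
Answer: 0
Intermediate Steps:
H(-18) - h(20, 41) = 20 - 1*20 = 20 - 20 = 0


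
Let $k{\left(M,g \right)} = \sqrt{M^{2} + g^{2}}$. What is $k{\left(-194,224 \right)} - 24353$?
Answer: $-24353 + 2 \sqrt{21953} \approx -24057.0$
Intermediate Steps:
$k{\left(-194,224 \right)} - 24353 = \sqrt{\left(-194\right)^{2} + 224^{2}} - 24353 = \sqrt{37636 + 50176} - 24353 = \sqrt{87812} - 24353 = 2 \sqrt{21953} - 24353 = -24353 + 2 \sqrt{21953}$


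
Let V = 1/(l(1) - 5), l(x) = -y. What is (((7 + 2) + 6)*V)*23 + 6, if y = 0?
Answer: -63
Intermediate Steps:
l(x) = 0 (l(x) = -1*0 = 0)
V = -1/5 (V = 1/(0 - 5) = 1/(-5) = -1/5 ≈ -0.20000)
(((7 + 2) + 6)*V)*23 + 6 = (((7 + 2) + 6)*(-1/5))*23 + 6 = ((9 + 6)*(-1/5))*23 + 6 = (15*(-1/5))*23 + 6 = -3*23 + 6 = -69 + 6 = -63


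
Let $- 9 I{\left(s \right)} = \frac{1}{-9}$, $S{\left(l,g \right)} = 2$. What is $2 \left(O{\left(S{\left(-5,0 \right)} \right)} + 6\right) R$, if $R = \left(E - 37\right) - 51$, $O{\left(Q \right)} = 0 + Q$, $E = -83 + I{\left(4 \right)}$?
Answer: $- \frac{221600}{81} \approx -2735.8$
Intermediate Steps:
$I{\left(s \right)} = \frac{1}{81}$ ($I{\left(s \right)} = - \frac{1}{9 \left(-9\right)} = \left(- \frac{1}{9}\right) \left(- \frac{1}{9}\right) = \frac{1}{81}$)
$E = - \frac{6722}{81}$ ($E = -83 + \frac{1}{81} = - \frac{6722}{81} \approx -82.988$)
$O{\left(Q \right)} = Q$
$R = - \frac{13850}{81}$ ($R = \left(- \frac{6722}{81} - 37\right) - 51 = - \frac{9719}{81} - 51 = - \frac{13850}{81} \approx -170.99$)
$2 \left(O{\left(S{\left(-5,0 \right)} \right)} + 6\right) R = 2 \left(2 + 6\right) \left(- \frac{13850}{81}\right) = 2 \cdot 8 \left(- \frac{13850}{81}\right) = 16 \left(- \frac{13850}{81}\right) = - \frac{221600}{81}$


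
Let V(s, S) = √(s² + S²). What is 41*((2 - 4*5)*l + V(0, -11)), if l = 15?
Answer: -10619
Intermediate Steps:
V(s, S) = √(S² + s²)
41*((2 - 4*5)*l + V(0, -11)) = 41*((2 - 4*5)*15 + √((-11)² + 0²)) = 41*((2 - 20)*15 + √(121 + 0)) = 41*(-18*15 + √121) = 41*(-270 + 11) = 41*(-259) = -10619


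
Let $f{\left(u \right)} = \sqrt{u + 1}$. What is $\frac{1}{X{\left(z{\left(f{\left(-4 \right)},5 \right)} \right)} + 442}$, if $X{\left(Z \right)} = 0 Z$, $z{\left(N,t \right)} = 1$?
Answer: $\frac{1}{442} \approx 0.0022624$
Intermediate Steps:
$f{\left(u \right)} = \sqrt{1 + u}$
$X{\left(Z \right)} = 0$
$\frac{1}{X{\left(z{\left(f{\left(-4 \right)},5 \right)} \right)} + 442} = \frac{1}{0 + 442} = \frac{1}{442}$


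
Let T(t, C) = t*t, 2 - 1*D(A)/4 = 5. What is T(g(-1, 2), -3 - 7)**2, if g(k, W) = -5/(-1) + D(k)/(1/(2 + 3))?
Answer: 9150625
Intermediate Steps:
D(A) = -12 (D(A) = 8 - 4*5 = 8 - 20 = -12)
g(k, W) = -55 (g(k, W) = -5/(-1) - 12/(1/(2 + 3)) = -5*(-1) - 12/(1/5) = 5 - 12/1/5 = 5 - 12*5 = 5 - 60 = -55)
T(t, C) = t**2
T(g(-1, 2), -3 - 7)**2 = ((-55)**2)**2 = 3025**2 = 9150625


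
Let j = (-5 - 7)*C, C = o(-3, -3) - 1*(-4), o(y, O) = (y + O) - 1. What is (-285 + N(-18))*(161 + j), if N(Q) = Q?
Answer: -59691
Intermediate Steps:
o(y, O) = -1 + O + y (o(y, O) = (O + y) - 1 = -1 + O + y)
C = -3 (C = (-1 - 3 - 3) - 1*(-4) = -7 + 4 = -3)
j = 36 (j = (-5 - 7)*(-3) = -12*(-3) = 36)
(-285 + N(-18))*(161 + j) = (-285 - 18)*(161 + 36) = -303*197 = -59691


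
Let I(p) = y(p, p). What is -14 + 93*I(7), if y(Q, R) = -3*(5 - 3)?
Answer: -572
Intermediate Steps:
y(Q, R) = -6 (y(Q, R) = -3*2 = -6)
I(p) = -6
-14 + 93*I(7) = -14 + 93*(-6) = -14 - 558 = -572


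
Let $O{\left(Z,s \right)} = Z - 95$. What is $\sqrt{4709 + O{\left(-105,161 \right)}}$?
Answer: $3 \sqrt{501} \approx 67.149$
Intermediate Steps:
$O{\left(Z,s \right)} = -95 + Z$ ($O{\left(Z,s \right)} = Z - 95 = -95 + Z$)
$\sqrt{4709 + O{\left(-105,161 \right)}} = \sqrt{4709 - 200} = \sqrt{4509} = 3 \sqrt{501}$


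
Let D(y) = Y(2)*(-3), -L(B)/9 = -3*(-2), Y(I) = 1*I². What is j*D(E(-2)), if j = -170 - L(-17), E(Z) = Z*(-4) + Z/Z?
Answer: 1392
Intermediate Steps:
Y(I) = I²
E(Z) = 1 - 4*Z (E(Z) = -4*Z + 1 = 1 - 4*Z)
L(B) = -54 (L(B) = -(-27)*(-2) = -9*6 = -54)
D(y) = -12 (D(y) = 2²*(-3) = 4*(-3) = -12)
j = -116 (j = -170 - 1*(-54) = -170 + 54 = -116)
j*D(E(-2)) = -116*(-12) = 1392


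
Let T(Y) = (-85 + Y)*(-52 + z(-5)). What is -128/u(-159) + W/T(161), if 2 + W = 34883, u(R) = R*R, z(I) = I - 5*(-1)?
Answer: -882332417/99910512 ≈ -8.8312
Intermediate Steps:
z(I) = 5 + I (z(I) = I + 5 = 5 + I)
T(Y) = 4420 - 52*Y (T(Y) = (-85 + Y)*(-52 + (5 - 5)) = (-85 + Y)*(-52 + 0) = (-85 + Y)*(-52) = 4420 - 52*Y)
u(R) = R²
W = 34881 (W = -2 + 34883 = 34881)
-128/u(-159) + W/T(161) = -128/((-159)²) + 34881/(4420 - 52*161) = -128/25281 + 34881/(4420 - 8372) = -128*1/25281 + 34881/(-3952) = -128/25281 + 34881*(-1/3952) = -128/25281 - 34881/3952 = -882332417/99910512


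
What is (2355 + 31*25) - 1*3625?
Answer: -495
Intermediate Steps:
(2355 + 31*25) - 1*3625 = (2355 + 775) - 3625 = 3130 - 3625 = -495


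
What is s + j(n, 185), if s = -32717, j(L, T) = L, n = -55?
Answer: -32772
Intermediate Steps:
s + j(n, 185) = -32717 - 55 = -32772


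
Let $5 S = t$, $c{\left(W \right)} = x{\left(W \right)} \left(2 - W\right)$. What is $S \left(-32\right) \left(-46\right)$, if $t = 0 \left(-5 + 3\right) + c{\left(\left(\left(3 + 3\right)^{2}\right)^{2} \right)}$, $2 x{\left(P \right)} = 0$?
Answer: $0$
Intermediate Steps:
$x{\left(P \right)} = 0$ ($x{\left(P \right)} = \frac{1}{2} \cdot 0 = 0$)
$c{\left(W \right)} = 0$ ($c{\left(W \right)} = 0 \left(2 - W\right) = 0$)
$t = 0$ ($t = 0 \left(-5 + 3\right) + 0 = 0 \left(-2\right) + 0 = 0 + 0 = 0$)
$S = 0$ ($S = \frac{1}{5} \cdot 0 = 0$)
$S \left(-32\right) \left(-46\right) = 0 \left(-32\right) \left(-46\right) = 0 \left(-46\right) = 0$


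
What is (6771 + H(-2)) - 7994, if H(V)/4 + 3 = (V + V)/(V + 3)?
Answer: -1251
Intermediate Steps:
H(V) = -12 + 8*V/(3 + V) (H(V) = -12 + 4*((V + V)/(V + 3)) = -12 + 4*((2*V)/(3 + V)) = -12 + 4*(2*V/(3 + V)) = -12 + 8*V/(3 + V))
(6771 + H(-2)) - 7994 = (6771 + 4*(-9 - 1*(-2))/(3 - 2)) - 7994 = (6771 + 4*(-9 + 2)/1) - 7994 = (6771 + 4*1*(-7)) - 7994 = (6771 - 28) - 7994 = 6743 - 7994 = -1251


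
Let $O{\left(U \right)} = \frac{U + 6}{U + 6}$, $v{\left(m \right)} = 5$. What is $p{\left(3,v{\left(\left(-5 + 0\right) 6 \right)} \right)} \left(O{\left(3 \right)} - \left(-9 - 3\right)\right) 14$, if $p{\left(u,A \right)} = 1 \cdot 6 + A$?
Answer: $2002$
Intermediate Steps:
$p{\left(u,A \right)} = 6 + A$
$O{\left(U \right)} = 1$ ($O{\left(U \right)} = \frac{6 + U}{6 + U} = 1$)
$p{\left(3,v{\left(\left(-5 + 0\right) 6 \right)} \right)} \left(O{\left(3 \right)} - \left(-9 - 3\right)\right) 14 = \left(6 + 5\right) \left(1 - \left(-9 - 3\right)\right) 14 = 11 \left(1 - \left(-9 - 3\right)\right) 14 = 11 \left(1 - -12\right) 14 = 11 \left(1 + 12\right) 14 = 11 \cdot 13 \cdot 14 = 143 \cdot 14 = 2002$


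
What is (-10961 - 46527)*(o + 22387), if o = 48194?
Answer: -4057560528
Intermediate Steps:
(-10961 - 46527)*(o + 22387) = (-10961 - 46527)*(48194 + 22387) = -57488*70581 = -4057560528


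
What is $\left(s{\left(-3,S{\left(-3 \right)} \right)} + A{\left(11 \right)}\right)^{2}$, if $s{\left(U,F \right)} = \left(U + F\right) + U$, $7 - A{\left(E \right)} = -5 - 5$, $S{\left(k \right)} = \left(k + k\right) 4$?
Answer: $169$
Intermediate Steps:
$S{\left(k \right)} = 8 k$ ($S{\left(k \right)} = 2 k 4 = 8 k$)
$A{\left(E \right)} = 17$ ($A{\left(E \right)} = 7 - \left(-5 - 5\right) = 7 - -10 = 7 + 10 = 17$)
$s{\left(U,F \right)} = F + 2 U$ ($s{\left(U,F \right)} = \left(F + U\right) + U = F + 2 U$)
$\left(s{\left(-3,S{\left(-3 \right)} \right)} + A{\left(11 \right)}\right)^{2} = \left(\left(8 \left(-3\right) + 2 \left(-3\right)\right) + 17\right)^{2} = \left(\left(-24 - 6\right) + 17\right)^{2} = \left(-30 + 17\right)^{2} = \left(-13\right)^{2} = 169$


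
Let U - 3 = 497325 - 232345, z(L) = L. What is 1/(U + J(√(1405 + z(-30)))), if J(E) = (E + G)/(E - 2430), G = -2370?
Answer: 1303616269/345437421229143 + √55/1381749684916572 ≈ 3.7738e-6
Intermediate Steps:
J(E) = (-2370 + E)/(-2430 + E) (J(E) = (E - 2370)/(E - 2430) = (-2370 + E)/(-2430 + E))
U = 264983 (U = 3 + (497325 - 232345) = 3 + 264980 = 264983)
1/(U + J(√(1405 + z(-30)))) = 1/(264983 + (-2370 + √(1405 - 30))/(-2430 + √(1405 - 30))) = 1/(264983 + (-2370 + √1375)/(-2430 + √1375)) = 1/(264983 + (-2370 + 5*√55)/(-2430 + 5*√55))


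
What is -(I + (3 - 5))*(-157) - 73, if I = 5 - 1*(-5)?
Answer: 1183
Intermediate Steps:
I = 10 (I = 5 + 5 = 10)
-(I + (3 - 5))*(-157) - 73 = -(10 + (3 - 5))*(-157) - 73 = -(10 - 2)*(-157) - 73 = -1*8*(-157) - 73 = -8*(-157) - 73 = 1256 - 73 = 1183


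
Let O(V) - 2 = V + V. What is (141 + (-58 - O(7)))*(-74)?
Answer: -4958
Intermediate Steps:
O(V) = 2 + 2*V (O(V) = 2 + (V + V) = 2 + 2*V)
(141 + (-58 - O(7)))*(-74) = (141 + (-58 - (2 + 2*7)))*(-74) = (141 + (-58 - (2 + 14)))*(-74) = (141 + (-58 - 1*16))*(-74) = (141 + (-58 - 16))*(-74) = (141 - 74)*(-74) = 67*(-74) = -4958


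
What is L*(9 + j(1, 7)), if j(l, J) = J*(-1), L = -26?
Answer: -52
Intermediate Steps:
j(l, J) = -J
L*(9 + j(1, 7)) = -26*(9 - 1*7) = -26*(9 - 7) = -26*2 = -52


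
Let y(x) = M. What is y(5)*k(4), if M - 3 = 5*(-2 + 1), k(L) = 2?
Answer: -4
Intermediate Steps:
M = -2 (M = 3 + 5*(-2 + 1) = 3 + 5*(-1) = 3 - 5 = -2)
y(x) = -2
y(5)*k(4) = -2*2 = -4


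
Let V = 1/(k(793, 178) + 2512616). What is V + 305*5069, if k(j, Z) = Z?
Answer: 3884892599731/2512794 ≈ 1.5460e+6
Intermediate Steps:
V = 1/2512794 (V = 1/(178 + 2512616) = 1/2512794 ≈ 3.9796e-7)
V + 305*5069 = 1/2512794 + 305*5069 = 1/2512794 + 1546045 = 3884892599731/2512794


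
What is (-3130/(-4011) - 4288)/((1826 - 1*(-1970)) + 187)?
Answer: -17196038/15975813 ≈ -1.0764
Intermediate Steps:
(-3130/(-4011) - 4288)/((1826 - 1*(-1970)) + 187) = (-3130*(-1/4011) - 4288)/((1826 + 1970) + 187) = (3130/4011 - 4288)/(3796 + 187) = -17196038/4011/3983 = -17196038/4011*1/3983 = -17196038/15975813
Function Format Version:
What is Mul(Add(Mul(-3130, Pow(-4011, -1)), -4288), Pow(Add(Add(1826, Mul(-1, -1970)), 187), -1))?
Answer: Rational(-17196038, 15975813) ≈ -1.0764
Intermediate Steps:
Mul(Add(Mul(-3130, Pow(-4011, -1)), -4288), Pow(Add(Add(1826, Mul(-1, -1970)), 187), -1)) = Mul(Add(Mul(-3130, Rational(-1, 4011)), -4288), Pow(Add(Add(1826, 1970), 187), -1)) = Mul(Add(Rational(3130, 4011), -4288), Pow(Add(3796, 187), -1)) = Mul(Rational(-17196038, 4011), Pow(3983, -1)) = Mul(Rational(-17196038, 4011), Rational(1, 3983)) = Rational(-17196038, 15975813)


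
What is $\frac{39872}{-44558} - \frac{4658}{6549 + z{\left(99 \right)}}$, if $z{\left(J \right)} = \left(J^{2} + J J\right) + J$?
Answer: $- \frac{313547791}{292411875} \approx -1.0723$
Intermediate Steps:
$z{\left(J \right)} = J + 2 J^{2}$ ($z{\left(J \right)} = \left(J^{2} + J^{2}\right) + J = 2 J^{2} + J = J + 2 J^{2}$)
$\frac{39872}{-44558} - \frac{4658}{6549 + z{\left(99 \right)}} = \frac{39872}{-44558} - \frac{4658}{6549 + 99 \left(1 + 2 \cdot 99\right)} = 39872 \left(- \frac{1}{44558}\right) - \frac{4658}{6549 + 99 \left(1 + 198\right)} = - \frac{19936}{22279} - \frac{4658}{6549 + 99 \cdot 199} = - \frac{19936}{22279} - \frac{4658}{6549 + 19701} = - \frac{19936}{22279} - \frac{4658}{26250} = - \frac{19936}{22279} - \frac{2329}{13125} = - \frac{313547791}{292411875}$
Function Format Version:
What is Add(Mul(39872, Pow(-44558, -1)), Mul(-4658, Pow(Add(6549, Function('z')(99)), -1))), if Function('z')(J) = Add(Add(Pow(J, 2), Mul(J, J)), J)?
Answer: Rational(-313547791, 292411875) ≈ -1.0723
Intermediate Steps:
Function('z')(J) = Add(J, Mul(2, Pow(J, 2))) (Function('z')(J) = Add(Add(Pow(J, 2), Pow(J, 2)), J) = Add(Mul(2, Pow(J, 2)), J) = Add(J, Mul(2, Pow(J, 2))))
Add(Mul(39872, Pow(-44558, -1)), Mul(-4658, Pow(Add(6549, Function('z')(99)), -1))) = Add(Mul(39872, Pow(-44558, -1)), Mul(-4658, Pow(Add(6549, Mul(99, Add(1, Mul(2, 99)))), -1))) = Add(Mul(39872, Rational(-1, 44558)), Mul(-4658, Pow(Add(6549, Mul(99, Add(1, 198))), -1))) = Add(Rational(-19936, 22279), Mul(-4658, Pow(Add(6549, Mul(99, 199)), -1))) = Add(Rational(-19936, 22279), Mul(-4658, Pow(Add(6549, 19701), -1))) = Add(Rational(-19936, 22279), Mul(-4658, Pow(26250, -1))) = Add(Rational(-19936, 22279), Mul(-4658, Rational(1, 26250))) = Add(Rational(-19936, 22279), Rational(-2329, 13125)) = Rational(-313547791, 292411875)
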